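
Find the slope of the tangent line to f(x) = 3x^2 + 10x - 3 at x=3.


The slope of the tangent line equals f'(x) at the point.
f(x) = 3x^2 + 10x - 3
f'(x) = 6x + 10
At x = 3:
f'(3) = 6 * 3 + 10
= 18 + 10
= 28

28


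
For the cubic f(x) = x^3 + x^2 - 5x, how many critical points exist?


Find where f'(x) = 0:
f(x) = x^3 + x^2 - 5x
f'(x) = 3x^2 + 2x - 5
This is a quadratic in x. Use the discriminant to count real roots.
Discriminant = (2)^2 - 4 * 3 * (-5)
= 4 - (-60)
= 64
Since discriminant > 0, f'(x) = 0 has 2 real solutions.
Number of critical points: 2

2


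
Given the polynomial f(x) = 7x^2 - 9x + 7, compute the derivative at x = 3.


Differentiate term by term using power and sum rules:
f(x) = 7x^2 - 9x + 7
f'(x) = 14x - 9
Substitute x = 3:
f'(3) = 14 * 3 - 9
= 42 - 9
= 33

33


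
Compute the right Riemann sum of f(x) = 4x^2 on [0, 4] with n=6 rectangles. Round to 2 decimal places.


Right Riemann sum uses right endpoints of each subinterval.
Interval: [0, 4], n = 6
dx = (4 - 0) / 6 = 2/3
Right endpoints: [2/3, 4/3, 2, 8/3, 10/3, 4]
f values: [16/9, 64/9, 16, 256/9, 400/9, 64]
Sum = dx * (sum of f values)
= 2/3 * 1456/9
= 2912/27 ≈ 107.85

107.85


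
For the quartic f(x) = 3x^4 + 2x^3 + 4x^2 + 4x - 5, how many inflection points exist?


Inflection points occur where f''(x) = 0 and concavity changes.
f(x) = 3x^4 + 2x^3 + 4x^2 + 4x - 5
f'(x) = 12x^3 + 6x^2 + 8x + 4
f''(x) = 36x^2 + 12x + 8
This is a quadratic in x. Use the discriminant to count real roots.
Discriminant = (12)^2 - 4 * 36 * 8
= 144 - 1152
= -1008
Since discriminant < 0, f''(x) = 0 has no real solutions.
Number of inflection points: 0

0


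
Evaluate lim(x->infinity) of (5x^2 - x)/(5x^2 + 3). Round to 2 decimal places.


For limits at infinity with equal-degree polynomials,
we compare leading coefficients.
Numerator leading term: 5x^2
Denominator leading term: 5x^2
Divide both by x^2:
lim = (5 - 1/x) / (5 + 3/x^2)
As x -> infinity, the 1/x and 1/x^2 terms vanish:
= 5/5 = 1 = 1.00

1.00


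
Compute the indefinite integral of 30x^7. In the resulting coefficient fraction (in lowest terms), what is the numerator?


Apply the power rule for integration:
integral of ax^n dx = a/(n+1) * x^(n+1) + C
integral of 30x^7 dx
= 30/8 * x^8 + C
= 15/4 * x^8 + C
The coefficient in lowest terms is 15/4, and its numerator is 15

15


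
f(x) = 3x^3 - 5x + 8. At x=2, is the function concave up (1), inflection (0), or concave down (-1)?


Concavity is determined by the sign of f''(x).
f(x) = 3x^3 - 5x + 8
f'(x) = 9x^2 - 5
f''(x) = 18x
f''(2) = 18 * 2 + 0
= 36 + 0
= 36
Since f''(2) > 0, the function is concave up (1)

1


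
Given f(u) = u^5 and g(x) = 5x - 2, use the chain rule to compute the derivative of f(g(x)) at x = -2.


Using the chain rule: (f(g(x)))' = f'(g(x)) * g'(x)
First, find g(-2):
g(-2) = 5 * (-2) - 2 = -12
Next, f'(u) = 5u^4
And g'(x) = 5
So f'(g(-2)) * g'(-2)
= 5 * (-12)^4 * 5
= 5 * 20736 * 5
= 518400

518400


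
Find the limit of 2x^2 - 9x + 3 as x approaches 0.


Since polynomials are continuous, we use direct substitution.
lim(x->0) of 2x^2 - 9x + 3
= 2 * 0^2 - 9 * 0 + 3
= 0 + 0 + 3
= 3

3


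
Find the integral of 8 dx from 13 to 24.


The integral of a constant k over [a, b] equals k * (b - a).
integral from 13 to 24 of 8 dx
= 8 * (24 - 13)
= 8 * 11
= 88

88


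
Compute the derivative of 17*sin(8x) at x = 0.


Apply the chain rule to differentiate 17*sin(8x):
d/dx [17*sin(8x)]
= 17 * cos(8x) * d/dx(8x)
= 17 * 8 * cos(8x)
= 136 * cos(8x)
Evaluate at x = 0:
= 136 * cos(0)
= 136 * 1
= 136

136


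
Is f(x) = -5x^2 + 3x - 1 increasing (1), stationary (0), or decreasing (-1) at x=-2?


Compute f'(x) to determine behavior:
f'(x) = -10x + 3
f'(-2) = -10 * (-2) + 3
= 20 + 3
= 23
Since f'(-2) > 0, the function is increasing (1)

1


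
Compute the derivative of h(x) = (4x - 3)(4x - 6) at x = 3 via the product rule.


Let u(x) = 4x - 3 and v(x) = 4x - 6
u'(x) = 4
v'(x) = 4
Product rule: h'(x) = u'(x)*v(x) + u(x)*v'(x)
= 4 * (4x - 6) + (4x - 3) * 4
At x = 3:
u(3) = 4 * 3 - 3 = 9
v(3) = 4 * 3 - 6 = 6
h'(3) = 4 * 6 + 9 * 4
= 24 + 36
= 60

60


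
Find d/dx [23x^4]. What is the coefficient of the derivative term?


We apply the power rule: d/dx [ax^n] = a*n * x^(n-1)
d/dx [23x^4]
= 23 * 4 * x^(4-1)
= 92x^3
The coefficient is 92

92


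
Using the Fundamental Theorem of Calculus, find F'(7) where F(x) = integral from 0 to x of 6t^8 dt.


By the Fundamental Theorem of Calculus (Part 1):
If F(x) = integral from 0 to x of f(t) dt, then F'(x) = f(x)
Here f(t) = 6t^8
So F'(x) = 6x^8
Evaluate at x = 7:
F'(7) = 6 * 7^8
= 6 * 5764801
= 34588806

34588806


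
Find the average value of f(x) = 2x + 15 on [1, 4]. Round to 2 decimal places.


Average value = 1/(b-a) * integral from a to b of f(x) dx
First compute the integral of 2x + 15:
F(x) = x^2 + 15x
F(4) = 1 * 16 + 15 * 4 = 76
F(1) = 1 * 1 + 15 * 1 = 16
Integral = 76 - 16 = 60
Average = 60 / (4 - 1) = 60 / 3
= 20 = 20.00

20.00


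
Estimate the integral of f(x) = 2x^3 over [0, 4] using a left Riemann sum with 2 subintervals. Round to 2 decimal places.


Left Riemann sum uses left endpoints of each subinterval.
Interval: [0, 4], n = 2
dx = (4 - 0) / 2 = 2
Left endpoints: [0, 2]
f values: [0, 16]
Sum = dx * (sum of f values)
= 2 * 16
= 32 = 32.00

32.00


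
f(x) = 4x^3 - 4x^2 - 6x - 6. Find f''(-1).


First derivative:
f'(x) = 12x^2 - 8x - 6
Second derivative:
f''(x) = 24x - 8
Substitute x = -1:
f''(-1) = 24 * (-1) - 8
= -24 - 8
= -32

-32


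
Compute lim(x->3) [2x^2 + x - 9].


Since polynomials are continuous, we use direct substitution.
lim(x->3) of 2x^2 + x - 9
= 2 * 3^2 + 1 * 3 - 9
= 18 + 3 - 9
= 12

12


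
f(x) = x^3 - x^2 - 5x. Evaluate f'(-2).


Differentiate f(x) = x^3 - x^2 - 5x term by term:
f'(x) = 3x^2 - 2x - 5
Substitute x = -2:
f'(-2) = 3 * (-2)^2 - 2 * (-2) - 5
= 12 + 4 - 5
= 11

11


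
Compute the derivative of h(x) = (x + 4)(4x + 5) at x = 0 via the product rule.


Let u(x) = x + 4 and v(x) = 4x + 5
u'(x) = 1
v'(x) = 4
Product rule: h'(x) = u'(x)*v(x) + u(x)*v'(x)
= 1 * (4x + 5) + (x + 4) * 4
At x = 0:
u(0) = 1 * 0 + 4 = 4
v(0) = 4 * 0 + 5 = 5
h'(0) = 1 * 5 + 4 * 4
= 5 + 16
= 21

21


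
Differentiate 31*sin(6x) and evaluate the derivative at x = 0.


Apply the chain rule to differentiate 31*sin(6x):
d/dx [31*sin(6x)]
= 31 * cos(6x) * d/dx(6x)
= 31 * 6 * cos(6x)
= 186 * cos(6x)
Evaluate at x = 0:
= 186 * cos(0)
= 186 * 1
= 186

186


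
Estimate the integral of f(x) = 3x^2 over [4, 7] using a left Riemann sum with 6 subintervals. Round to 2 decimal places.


Left Riemann sum uses left endpoints of each subinterval.
Interval: [4, 7], n = 6
dx = (7 - 4) / 6 = 1/2
Left endpoints: [4, 9/2, 5, 11/2, 6, 13/2]
f values: [48, 243/4, 75, 363/4, 108, 507/4]
Sum = dx * (sum of f values)
= 1/2 * 2037/4
= 2037/8 ≈ 254.63

254.63


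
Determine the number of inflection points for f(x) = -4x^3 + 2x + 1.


Inflection points occur where f''(x) = 0 and concavity changes.
f(x) = -4x^3 + 2x + 1
f'(x) = -12x^2 + 2
f''(x) = -24x
Set f''(x) = 0:
-24x = 0
x = 0 / (-24) = 0
Since f''(x) is linear (degree 1), it changes sign at this point.
Therefore there is exactly 1 inflection point.

1


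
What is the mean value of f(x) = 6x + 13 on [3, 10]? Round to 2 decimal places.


Average value = 1/(b-a) * integral from a to b of f(x) dx
First compute the integral of 6x + 13:
F(x) = 3x^2 + 13x
F(10) = 3 * 100 + 13 * 10 = 430
F(3) = 3 * 9 + 13 * 3 = 66
Integral = 430 - 66 = 364
Average = 364 / (10 - 3) = 364 / 7
= 52 = 52.00

52.00


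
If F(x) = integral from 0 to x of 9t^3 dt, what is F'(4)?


By the Fundamental Theorem of Calculus (Part 1):
If F(x) = integral from 0 to x of f(t) dt, then F'(x) = f(x)
Here f(t) = 9t^3
So F'(x) = 9x^3
Evaluate at x = 4:
F'(4) = 9 * 4^3
= 9 * 64
= 576

576


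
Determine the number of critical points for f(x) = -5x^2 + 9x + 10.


Find where f'(x) = 0:
f'(x) = -10x + 9
Set f'(x) = 0:
-10x + 9 = 0
x = -9 / (-10) = 9/10
This is a linear equation in x, so there is exactly one solution.
Number of critical points: 1

1


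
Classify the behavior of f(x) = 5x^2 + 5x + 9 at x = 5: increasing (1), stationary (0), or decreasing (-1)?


Compute f'(x) to determine behavior:
f'(x) = 10x + 5
f'(5) = 10 * 5 + 5
= 50 + 5
= 55
Since f'(5) > 0, the function is increasing (1)

1


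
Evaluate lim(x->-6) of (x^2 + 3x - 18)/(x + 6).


Direct substitution gives 0/0, so we factor the numerator.
Factor: (x^2 + 3x - 18) = (x + 6)(x - 3)
Cancel the common factor (x + 6):
(x^2 + 3x - 18)/(x + 6) = (x - 3)
Now substitute x = -6:
= (-6) - (3) = -9

-9


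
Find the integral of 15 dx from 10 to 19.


The integral of a constant k over [a, b] equals k * (b - a).
integral from 10 to 19 of 15 dx
= 15 * (19 - 10)
= 15 * 9
= 135

135


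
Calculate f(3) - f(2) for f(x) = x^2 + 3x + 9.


Net change = f(b) - f(a)
f(x) = x^2 + 3x + 9
Compute f(3):
f(3) = 1 * 3^2 + 3 * 3 + 9
= 9 + 9 + 9
= 27
Compute f(2):
f(2) = 1 * 2^2 + 3 * 2 + 9
= 4 + 6 + 9
= 19
Net change = 27 - 19 = 8

8


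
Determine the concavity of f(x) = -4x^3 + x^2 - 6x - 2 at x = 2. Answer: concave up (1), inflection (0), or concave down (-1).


Concavity is determined by the sign of f''(x).
f(x) = -4x^3 + x^2 - 6x - 2
f'(x) = -12x^2 + 2x - 6
f''(x) = -24x + 2
f''(2) = -24 * 2 + 2
= -48 + 2
= -46
Since f''(2) < 0, the function is concave down (-1)

-1


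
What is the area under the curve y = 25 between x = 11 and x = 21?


The area under a constant function y = 25 is a rectangle.
Width = 21 - 11 = 10
Height = 25
Area = width * height
= 10 * 25
= 250

250


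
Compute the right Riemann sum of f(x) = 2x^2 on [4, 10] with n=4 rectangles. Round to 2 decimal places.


Right Riemann sum uses right endpoints of each subinterval.
Interval: [4, 10], n = 4
dx = (10 - 4) / 4 = 3/2
Right endpoints: [11/2, 7, 17/2, 10]
f values: [121/2, 98, 289/2, 200]
Sum = dx * (sum of f values)
= 3/2 * 503
= 1509/2 = 754.50

754.50


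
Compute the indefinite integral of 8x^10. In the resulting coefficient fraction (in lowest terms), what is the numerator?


Apply the power rule for integration:
integral of ax^n dx = a/(n+1) * x^(n+1) + C
integral of 8x^10 dx
= 8/11 * x^11 + C
The coefficient in lowest terms is 8/11, and its numerator is 8

8


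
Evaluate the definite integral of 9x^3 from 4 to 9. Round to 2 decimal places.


Find the antiderivative of 9x^3:
F(x) = 9/4 * x^4
Apply the Fundamental Theorem of Calculus:
F(9) - F(4)
= 9/4 * 9^4 - 9/4 * 4^4
= 9/4 * (6561 - 256)
= 9/4 * 6305
= 56745/4 = 14186.25

14186.25


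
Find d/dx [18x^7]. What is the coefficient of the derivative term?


We apply the power rule: d/dx [ax^n] = a*n * x^(n-1)
d/dx [18x^7]
= 18 * 7 * x^(7-1)
= 126x^6
The coefficient is 126

126


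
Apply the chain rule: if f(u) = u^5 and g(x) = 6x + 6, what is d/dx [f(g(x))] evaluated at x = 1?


Using the chain rule: (f(g(x)))' = f'(g(x)) * g'(x)
First, find g(1):
g(1) = 6 * 1 + 6 = 12
Next, f'(u) = 5u^4
And g'(x) = 6
So f'(g(1)) * g'(1)
= 5 * 12^4 * 6
= 5 * 20736 * 6
= 622080

622080


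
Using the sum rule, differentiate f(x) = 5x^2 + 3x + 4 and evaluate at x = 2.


Differentiate term by term using power and sum rules:
f(x) = 5x^2 + 3x + 4
f'(x) = 10x + 3
Substitute x = 2:
f'(2) = 10 * 2 + 3
= 20 + 3
= 23

23


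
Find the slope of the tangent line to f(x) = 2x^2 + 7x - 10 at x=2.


The slope of the tangent line equals f'(x) at the point.
f(x) = 2x^2 + 7x - 10
f'(x) = 4x + 7
At x = 2:
f'(2) = 4 * 2 + 7
= 8 + 7
= 15

15


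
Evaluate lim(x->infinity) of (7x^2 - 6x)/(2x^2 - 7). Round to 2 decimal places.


For limits at infinity with equal-degree polynomials,
we compare leading coefficients.
Numerator leading term: 7x^2
Denominator leading term: 2x^2
Divide both by x^2:
lim = (7 - 6/x) / (2 - 7/x^2)
As x -> infinity, the 1/x and 1/x^2 terms vanish:
= 7/2 = 3.50

3.50


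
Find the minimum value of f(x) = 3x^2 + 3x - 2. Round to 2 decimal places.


For a quadratic f(x) = ax^2 + bx + c with a > 0, the minimum is at the vertex.
Vertex x-coordinate: x = -b/(2a)
x = -(3) / (2 * 3)
x = -3/6 = -1/2
Substitute back to find the minimum value:
f(-1/2) = 3 * (-1/2)^2 + 3 * (-1/2) - 2
= 3/4 - 3/2 - 2
= -11/4 = -2.75

-2.75


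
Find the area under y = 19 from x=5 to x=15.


The area under a constant function y = 19 is a rectangle.
Width = 15 - 5 = 10
Height = 19
Area = width * height
= 10 * 19
= 190

190


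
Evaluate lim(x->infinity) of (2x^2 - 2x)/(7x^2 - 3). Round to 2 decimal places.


For limits at infinity with equal-degree polynomials,
we compare leading coefficients.
Numerator leading term: 2x^2
Denominator leading term: 7x^2
Divide both by x^2:
lim = (2 - 2/x) / (7 - 3/x^2)
As x -> infinity, the 1/x and 1/x^2 terms vanish:
= 2/7 ≈ 0.29

0.29


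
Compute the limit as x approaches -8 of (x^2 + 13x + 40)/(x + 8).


Direct substitution gives 0/0, so we factor the numerator.
Factor: (x^2 + 13x + 40) = (x + 8)(x + 5)
Cancel the common factor (x + 8):
(x^2 + 13x + 40)/(x + 8) = (x + 5)
Now substitute x = -8:
= (-8) - (-5) = -3

-3


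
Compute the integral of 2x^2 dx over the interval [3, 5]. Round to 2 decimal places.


Find the antiderivative of 2x^2:
F(x) = 2/3 * x^3
Apply the Fundamental Theorem of Calculus:
F(5) - F(3)
= 2/3 * 5^3 - 2/3 * 3^3
= 2/3 * (125 - 27)
= 2/3 * 98
= 196/3 ≈ 65.33

65.33


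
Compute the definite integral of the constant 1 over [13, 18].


The integral of a constant k over [a, b] equals k * (b - a).
integral from 13 to 18 of 1 dx
= 1 * (18 - 13)
= 1 * 5
= 5

5


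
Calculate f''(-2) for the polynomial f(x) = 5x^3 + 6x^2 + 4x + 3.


First derivative:
f'(x) = 15x^2 + 12x + 4
Second derivative:
f''(x) = 30x + 12
Substitute x = -2:
f''(-2) = 30 * (-2) + 12
= -60 + 12
= -48

-48


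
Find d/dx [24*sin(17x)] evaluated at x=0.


Apply the chain rule to differentiate 24*sin(17x):
d/dx [24*sin(17x)]
= 24 * cos(17x) * d/dx(17x)
= 24 * 17 * cos(17x)
= 408 * cos(17x)
Evaluate at x = 0:
= 408 * cos(0)
= 408 * 1
= 408

408


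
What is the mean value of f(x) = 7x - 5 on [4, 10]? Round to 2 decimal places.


Average value = 1/(b-a) * integral from a to b of f(x) dx
First compute the integral of 7x - 5:
F(x) = (7/2)x^2 - 5x
F(10) = 7/2 * 100 - 5 * 10 = 300
F(4) = 7/2 * 16 - 5 * 4 = 36
Integral = 300 - 36 = 264
Average = 264 / (10 - 4) = 264 / 6
= 44 = 44.00

44.00


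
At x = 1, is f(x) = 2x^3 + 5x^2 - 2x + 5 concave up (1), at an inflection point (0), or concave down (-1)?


Concavity is determined by the sign of f''(x).
f(x) = 2x^3 + 5x^2 - 2x + 5
f'(x) = 6x^2 + 10x - 2
f''(x) = 12x + 10
f''(1) = 12 * 1 + 10
= 12 + 10
= 22
Since f''(1) > 0, the function is concave up (1)

1


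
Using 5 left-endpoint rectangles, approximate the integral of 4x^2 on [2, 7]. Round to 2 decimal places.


Left Riemann sum uses left endpoints of each subinterval.
Interval: [2, 7], n = 5
dx = (7 - 2) / 5 = 1
Left endpoints: [2, 3, 4, 5, 6]
f values: [16, 36, 64, 100, 144]
Sum = dx * (sum of f values)
= 1 * 360
= 360 = 360.00

360.00


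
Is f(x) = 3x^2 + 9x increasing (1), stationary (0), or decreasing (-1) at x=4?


Compute f'(x) to determine behavior:
f'(x) = 6x + 9
f'(4) = 6 * 4 + 9
= 24 + 9
= 33
Since f'(4) > 0, the function is increasing (1)

1


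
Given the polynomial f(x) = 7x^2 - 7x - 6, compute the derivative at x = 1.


Differentiate term by term using power and sum rules:
f(x) = 7x^2 - 7x - 6
f'(x) = 14x - 7
Substitute x = 1:
f'(1) = 14 * 1 - 7
= 14 - 7
= 7

7


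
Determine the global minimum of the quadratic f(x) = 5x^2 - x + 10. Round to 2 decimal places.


For a quadratic f(x) = ax^2 + bx + c with a > 0, the minimum is at the vertex.
Vertex x-coordinate: x = -b/(2a)
x = -(-1) / (2 * 5)
x = 1/10
Substitute back to find the minimum value:
f(1/10) = 5 * (1/10)^2 - 1 * (1/10) + 10
= 1/20 - 1/10 + 10
= 199/20 = 9.95

9.95


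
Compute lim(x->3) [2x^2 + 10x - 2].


Since polynomials are continuous, we use direct substitution.
lim(x->3) of 2x^2 + 10x - 2
= 2 * 3^2 + 10 * 3 - 2
= 18 + 30 - 2
= 46

46


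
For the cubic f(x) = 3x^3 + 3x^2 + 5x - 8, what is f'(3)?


Differentiate f(x) = 3x^3 + 3x^2 + 5x - 8 term by term:
f'(x) = 9x^2 + 6x + 5
Substitute x = 3:
f'(3) = 9 * 3^2 + 6 * 3 + 5
= 81 + 18 + 5
= 104

104


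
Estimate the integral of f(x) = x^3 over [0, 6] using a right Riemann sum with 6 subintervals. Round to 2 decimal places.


Right Riemann sum uses right endpoints of each subinterval.
Interval: [0, 6], n = 6
dx = (6 - 0) / 6 = 1
Right endpoints: [1, 2, 3, 4, 5, 6]
f values: [1, 8, 27, 64, 125, 216]
Sum = dx * (sum of f values)
= 1 * 441
= 441 = 441.00

441.00


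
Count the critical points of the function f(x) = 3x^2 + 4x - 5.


Find where f'(x) = 0:
f'(x) = 6x + 4
Set f'(x) = 0:
6x + 4 = 0
x = -4 / 6 = -2/3
This is a linear equation in x, so there is exactly one solution.
Number of critical points: 1

1


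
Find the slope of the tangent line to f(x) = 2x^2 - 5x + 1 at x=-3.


The slope of the tangent line equals f'(x) at the point.
f(x) = 2x^2 - 5x + 1
f'(x) = 4x - 5
At x = -3:
f'(-3) = 4 * (-3) - 5
= -12 - 5
= -17

-17


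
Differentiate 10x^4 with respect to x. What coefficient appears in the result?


We apply the power rule: d/dx [ax^n] = a*n * x^(n-1)
d/dx [10x^4]
= 10 * 4 * x^(4-1)
= 40x^3
The coefficient is 40

40


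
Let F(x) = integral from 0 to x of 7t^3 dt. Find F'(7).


By the Fundamental Theorem of Calculus (Part 1):
If F(x) = integral from 0 to x of f(t) dt, then F'(x) = f(x)
Here f(t) = 7t^3
So F'(x) = 7x^3
Evaluate at x = 7:
F'(7) = 7 * 7^3
= 7 * 343
= 2401

2401


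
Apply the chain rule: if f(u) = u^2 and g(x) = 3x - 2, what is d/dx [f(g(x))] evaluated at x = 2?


Using the chain rule: (f(g(x)))' = f'(g(x)) * g'(x)
First, find g(2):
g(2) = 3 * 2 - 2 = 4
Next, f'(u) = 2u
And g'(x) = 3
So f'(g(2)) * g'(2)
= 2 * 4 * 3
= 24

24


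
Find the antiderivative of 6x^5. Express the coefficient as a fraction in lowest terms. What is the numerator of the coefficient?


Apply the power rule for integration:
integral of ax^n dx = a/(n+1) * x^(n+1) + C
integral of 6x^5 dx
= 6/6 * x^6 + C
= 1 * x^6 + C
The coefficient in lowest terms is 1 = 1/1, so its numerator is 1

1


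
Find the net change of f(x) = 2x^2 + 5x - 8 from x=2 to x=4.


Net change = f(b) - f(a)
f(x) = 2x^2 + 5x - 8
Compute f(4):
f(4) = 2 * 4^2 + 5 * 4 - 8
= 32 + 20 - 8
= 44
Compute f(2):
f(2) = 2 * 2^2 + 5 * 2 - 8
= 8 + 10 - 8
= 10
Net change = 44 - 10 = 34

34


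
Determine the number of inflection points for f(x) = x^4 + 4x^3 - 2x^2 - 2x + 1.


Inflection points occur where f''(x) = 0 and concavity changes.
f(x) = x^4 + 4x^3 - 2x^2 - 2x + 1
f'(x) = 4x^3 + 12x^2 - 4x - 2
f''(x) = 12x^2 + 24x - 4
This is a quadratic in x. Use the discriminant to count real roots.
Discriminant = (24)^2 - 4 * 12 * (-4)
= 576 - (-192)
= 768
Since discriminant > 0, f''(x) = 0 has 2 distinct real solutions.
A quadratic with two distinct real roots changes sign at each root, so concavity changes at both.
Number of inflection points: 2

2


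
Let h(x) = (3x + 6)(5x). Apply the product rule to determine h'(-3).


Let u(x) = 3x + 6 and v(x) = 5x
u'(x) = 3
v'(x) = 5
Product rule: h'(x) = u'(x)*v(x) + u(x)*v'(x)
= 3 * (5x) + (3x + 6) * 5
At x = -3:
u(-3) = 3 * (-3) + 6 = -3
v(-3) = 5 * (-3) + 0 = -15
h'(-3) = 3 * (-15) + (-3) * 5
= -45 - 15
= -60

-60


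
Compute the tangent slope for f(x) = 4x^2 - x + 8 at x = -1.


The slope of the tangent line equals f'(x) at the point.
f(x) = 4x^2 - x + 8
f'(x) = 8x - 1
At x = -1:
f'(-1) = 8 * (-1) - 1
= -8 - 1
= -9

-9


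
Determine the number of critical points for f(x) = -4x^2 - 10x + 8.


Find where f'(x) = 0:
f'(x) = -8x - 10
Set f'(x) = 0:
-8x - 10 = 0
x = 10 / (-8) = -5/4
This is a linear equation in x, so there is exactly one solution.
Number of critical points: 1

1


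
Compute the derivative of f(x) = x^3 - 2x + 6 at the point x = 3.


Differentiate f(x) = x^3 - 2x + 6 term by term:
f'(x) = 3x^2 - 2
Substitute x = 3:
f'(3) = 3 * 3^2 + 0 * 3 - 2
= 27 + 0 - 2
= 25

25


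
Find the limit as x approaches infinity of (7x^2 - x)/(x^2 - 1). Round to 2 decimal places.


For limits at infinity with equal-degree polynomials,
we compare leading coefficients.
Numerator leading term: 7x^2
Denominator leading term: x^2
Divide both by x^2:
lim = (7 - 1/x) / (1 - 1/x^2)
As x -> infinity, the 1/x and 1/x^2 terms vanish:
= 7/1 = 7 = 7.00

7.00


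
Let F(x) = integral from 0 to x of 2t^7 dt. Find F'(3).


By the Fundamental Theorem of Calculus (Part 1):
If F(x) = integral from 0 to x of f(t) dt, then F'(x) = f(x)
Here f(t) = 2t^7
So F'(x) = 2x^7
Evaluate at x = 3:
F'(3) = 2 * 3^7
= 2 * 2187
= 4374

4374


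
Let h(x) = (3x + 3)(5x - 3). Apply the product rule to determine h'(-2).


Let u(x) = 3x + 3 and v(x) = 5x - 3
u'(x) = 3
v'(x) = 5
Product rule: h'(x) = u'(x)*v(x) + u(x)*v'(x)
= 3 * (5x - 3) + (3x + 3) * 5
At x = -2:
u(-2) = 3 * (-2) + 3 = -3
v(-2) = 5 * (-2) - 3 = -13
h'(-2) = 3 * (-13) + (-3) * 5
= -39 - 15
= -54

-54


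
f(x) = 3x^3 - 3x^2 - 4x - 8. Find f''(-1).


First derivative:
f'(x) = 9x^2 - 6x - 4
Second derivative:
f''(x) = 18x - 6
Substitute x = -1:
f''(-1) = 18 * (-1) - 6
= -18 - 6
= -24

-24


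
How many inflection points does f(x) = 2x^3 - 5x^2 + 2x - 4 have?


Inflection points occur where f''(x) = 0 and concavity changes.
f(x) = 2x^3 - 5x^2 + 2x - 4
f'(x) = 6x^2 - 10x + 2
f''(x) = 12x - 10
Set f''(x) = 0:
12x - 10 = 0
x = 10 / 12 = 5/6
Since f''(x) is linear (degree 1), it changes sign at this point.
Therefore there is exactly 1 inflection point.

1


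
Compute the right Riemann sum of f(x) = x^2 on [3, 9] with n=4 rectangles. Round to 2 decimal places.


Right Riemann sum uses right endpoints of each subinterval.
Interval: [3, 9], n = 4
dx = (9 - 3) / 4 = 3/2
Right endpoints: [9/2, 6, 15/2, 9]
f values: [81/4, 36, 225/4, 81]
Sum = dx * (sum of f values)
= 3/2 * 387/2
= 1161/4 = 290.25

290.25


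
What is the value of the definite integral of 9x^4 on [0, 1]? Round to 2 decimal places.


Find the antiderivative of 9x^4:
F(x) = 9/5 * x^5
Apply the Fundamental Theorem of Calculus:
F(1) - F(0)
= 9/5 * 1^5 - 9/5 * 0^5
= 9/5 * (1 - 0)
= 9/5 * 1
= 9/5 = 1.80

1.80


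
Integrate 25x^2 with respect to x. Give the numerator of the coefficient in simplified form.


Apply the power rule for integration:
integral of ax^n dx = a/(n+1) * x^(n+1) + C
integral of 25x^2 dx
= 25/3 * x^3 + C
The coefficient in lowest terms is 25/3, and its numerator is 25

25


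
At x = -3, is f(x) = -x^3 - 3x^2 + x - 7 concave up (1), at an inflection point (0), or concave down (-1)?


Concavity is determined by the sign of f''(x).
f(x) = -x^3 - 3x^2 + x - 7
f'(x) = -3x^2 - 6x + 1
f''(x) = -6x - 6
f''(-3) = -6 * (-3) - 6
= 18 - 6
= 12
Since f''(-3) > 0, the function is concave up (1)

1


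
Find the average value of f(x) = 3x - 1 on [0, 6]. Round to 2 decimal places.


Average value = 1/(b-a) * integral from a to b of f(x) dx
First compute the integral of 3x - 1:
F(x) = (3/2)x^2 - x
F(6) = 3/2 * 36 - 1 * 6 = 48
F(0) = 3/2 * 0 - 1 * 0 = 0
Integral = 48 - 0 = 48
Average = 48 / (6 - 0) = 48 / 6
= 8 = 8.00

8.00


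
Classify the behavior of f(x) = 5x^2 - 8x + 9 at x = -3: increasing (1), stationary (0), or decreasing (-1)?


Compute f'(x) to determine behavior:
f'(x) = 10x - 8
f'(-3) = 10 * (-3) - 8
= -30 - 8
= -38
Since f'(-3) < 0, the function is decreasing (-1)

-1


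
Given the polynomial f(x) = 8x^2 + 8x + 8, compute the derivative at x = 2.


Differentiate term by term using power and sum rules:
f(x) = 8x^2 + 8x + 8
f'(x) = 16x + 8
Substitute x = 2:
f'(2) = 16 * 2 + 8
= 32 + 8
= 40

40


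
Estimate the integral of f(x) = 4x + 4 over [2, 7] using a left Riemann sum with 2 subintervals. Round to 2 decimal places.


Left Riemann sum uses left endpoints of each subinterval.
Interval: [2, 7], n = 2
dx = (7 - 2) / 2 = 5/2
Left endpoints: [2, 9/2]
f values: [12, 22]
Sum = dx * (sum of f values)
= 5/2 * 34
= 85 = 85.00

85.00


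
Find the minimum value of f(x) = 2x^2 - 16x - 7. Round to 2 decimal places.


For a quadratic f(x) = ax^2 + bx + c with a > 0, the minimum is at the vertex.
Vertex x-coordinate: x = -b/(2a)
x = -(-16) / (2 * 2)
x = 16/4 = 4
Substitute back to find the minimum value:
f(4) = 2 * 4^2 - 16 * 4 - 7
= 32 - 64 - 7
= -39 = -39.00

-39.00


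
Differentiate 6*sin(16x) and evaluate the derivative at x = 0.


Apply the chain rule to differentiate 6*sin(16x):
d/dx [6*sin(16x)]
= 6 * cos(16x) * d/dx(16x)
= 6 * 16 * cos(16x)
= 96 * cos(16x)
Evaluate at x = 0:
= 96 * cos(0)
= 96 * 1
= 96

96


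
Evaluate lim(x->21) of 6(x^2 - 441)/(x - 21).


Direct substitution gives 0/0, so we factor the numerator.
Factor: 6(x^2 - 441) = 6 * (x - 21)(x + 21)
Cancel the common factor (x - 21):
6(x^2 - 441)/(x - 21) = 6 * (x + 21)
Now substitute x = 21:
= 6 * (21 + 21) = 252

252


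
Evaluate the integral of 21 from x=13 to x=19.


The integral of a constant k over [a, b] equals k * (b - a).
integral from 13 to 19 of 21 dx
= 21 * (19 - 13)
= 21 * 6
= 126

126


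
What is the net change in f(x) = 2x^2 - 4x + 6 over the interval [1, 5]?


Net change = f(b) - f(a)
f(x) = 2x^2 - 4x + 6
Compute f(5):
f(5) = 2 * 5^2 - 4 * 5 + 6
= 50 - 20 + 6
= 36
Compute f(1):
f(1) = 2 * 1^2 - 4 * 1 + 6
= 2 - 4 + 6
= 4
Net change = 36 - 4 = 32

32


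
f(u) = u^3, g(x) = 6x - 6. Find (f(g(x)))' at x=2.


Using the chain rule: (f(g(x)))' = f'(g(x)) * g'(x)
First, find g(2):
g(2) = 6 * 2 - 6 = 6
Next, f'(u) = 3u^2
And g'(x) = 6
So f'(g(2)) * g'(2)
= 3 * 6^2 * 6
= 3 * 36 * 6
= 648

648


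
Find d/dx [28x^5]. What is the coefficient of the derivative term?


We apply the power rule: d/dx [ax^n] = a*n * x^(n-1)
d/dx [28x^5]
= 28 * 5 * x^(5-1)
= 140x^4
The coefficient is 140

140


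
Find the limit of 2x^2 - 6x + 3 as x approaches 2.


Since polynomials are continuous, we use direct substitution.
lim(x->2) of 2x^2 - 6x + 3
= 2 * 2^2 - 6 * 2 + 3
= 8 - 12 + 3
= -1

-1


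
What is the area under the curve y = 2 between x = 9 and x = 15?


The area under a constant function y = 2 is a rectangle.
Width = 15 - 9 = 6
Height = 2
Area = width * height
= 6 * 2
= 12

12


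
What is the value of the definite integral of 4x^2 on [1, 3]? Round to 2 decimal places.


Find the antiderivative of 4x^2:
F(x) = 4/3 * x^3
Apply the Fundamental Theorem of Calculus:
F(3) - F(1)
= 4/3 * 3^3 - 4/3 * 1^3
= 4/3 * (27 - 1)
= 4/3 * 26
= 104/3 ≈ 34.67

34.67


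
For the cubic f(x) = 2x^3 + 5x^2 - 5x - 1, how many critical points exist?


Find where f'(x) = 0:
f(x) = 2x^3 + 5x^2 - 5x - 1
f'(x) = 6x^2 + 10x - 5
This is a quadratic in x. Use the discriminant to count real roots.
Discriminant = (10)^2 - 4 * 6 * (-5)
= 100 - (-120)
= 220
Since discriminant > 0, f'(x) = 0 has 2 real solutions.
Number of critical points: 2

2


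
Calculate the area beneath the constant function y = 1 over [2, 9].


The area under a constant function y = 1 is a rectangle.
Width = 9 - 2 = 7
Height = 1
Area = width * height
= 7 * 1
= 7

7


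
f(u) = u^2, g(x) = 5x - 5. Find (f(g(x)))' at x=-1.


Using the chain rule: (f(g(x)))' = f'(g(x)) * g'(x)
First, find g(-1):
g(-1) = 5 * (-1) - 5 = -10
Next, f'(u) = 2u
And g'(x) = 5
So f'(g(-1)) * g'(-1)
= 2 * (-10) * 5
= -100

-100


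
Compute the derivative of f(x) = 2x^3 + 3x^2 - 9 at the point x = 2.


Differentiate f(x) = 2x^3 + 3x^2 - 9 term by term:
f'(x) = 6x^2 + 6x
Substitute x = 2:
f'(2) = 6 * 2^2 + 6 * 2 + 0
= 24 + 12 + 0
= 36

36


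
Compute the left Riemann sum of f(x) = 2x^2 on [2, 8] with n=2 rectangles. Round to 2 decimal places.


Left Riemann sum uses left endpoints of each subinterval.
Interval: [2, 8], n = 2
dx = (8 - 2) / 2 = 3
Left endpoints: [2, 5]
f values: [8, 50]
Sum = dx * (sum of f values)
= 3 * 58
= 174 = 174.00

174.00


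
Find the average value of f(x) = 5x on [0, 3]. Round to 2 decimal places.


Average value = 1/(b-a) * integral from a to b of f(x) dx
First compute the integral of 5x:
F(x) = (5/2)x^2
F(3) = 5/2 * 9 + 0 * 3 = 45/2
F(0) = 5/2 * 0 + 0 * 0 = 0
Integral = 45/2 - 0 = 45/2
Average = (45/2) / (3 - 0) = (45/2) / 3
= 15/2 = 7.50

7.50


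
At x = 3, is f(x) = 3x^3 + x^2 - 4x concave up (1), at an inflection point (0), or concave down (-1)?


Concavity is determined by the sign of f''(x).
f(x) = 3x^3 + x^2 - 4x
f'(x) = 9x^2 + 2x - 4
f''(x) = 18x + 2
f''(3) = 18 * 3 + 2
= 54 + 2
= 56
Since f''(3) > 0, the function is concave up (1)

1


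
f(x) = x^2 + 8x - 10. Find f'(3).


Differentiate term by term using power and sum rules:
f(x) = x^2 + 8x - 10
f'(x) = 2x + 8
Substitute x = 3:
f'(3) = 2 * 3 + 8
= 6 + 8
= 14

14


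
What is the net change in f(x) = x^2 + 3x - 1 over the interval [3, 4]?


Net change = f(b) - f(a)
f(x) = x^2 + 3x - 1
Compute f(4):
f(4) = 1 * 4^2 + 3 * 4 - 1
= 16 + 12 - 1
= 27
Compute f(3):
f(3) = 1 * 3^2 + 3 * 3 - 1
= 9 + 9 - 1
= 17
Net change = 27 - 17 = 10

10


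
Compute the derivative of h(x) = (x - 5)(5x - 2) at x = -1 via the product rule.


Let u(x) = x - 5 and v(x) = 5x - 2
u'(x) = 1
v'(x) = 5
Product rule: h'(x) = u'(x)*v(x) + u(x)*v'(x)
= 1 * (5x - 2) + (x - 5) * 5
At x = -1:
u(-1) = 1 * (-1) - 5 = -6
v(-1) = 5 * (-1) - 2 = -7
h'(-1) = 1 * (-7) + (-6) * 5
= -7 - 30
= -37

-37


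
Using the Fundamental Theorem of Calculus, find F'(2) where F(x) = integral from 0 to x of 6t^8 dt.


By the Fundamental Theorem of Calculus (Part 1):
If F(x) = integral from 0 to x of f(t) dt, then F'(x) = f(x)
Here f(t) = 6t^8
So F'(x) = 6x^8
Evaluate at x = 2:
F'(2) = 6 * 2^8
= 6 * 256
= 1536

1536


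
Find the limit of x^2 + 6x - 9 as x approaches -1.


Since polynomials are continuous, we use direct substitution.
lim(x->-1) of x^2 + 6x - 9
= 1 * (-1)^2 + 6 * (-1) - 9
= 1 - 6 - 9
= -14

-14


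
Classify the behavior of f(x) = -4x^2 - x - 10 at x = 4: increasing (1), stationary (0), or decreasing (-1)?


Compute f'(x) to determine behavior:
f'(x) = -8x - 1
f'(4) = -8 * 4 - 1
= -32 - 1
= -33
Since f'(4) < 0, the function is decreasing (-1)

-1


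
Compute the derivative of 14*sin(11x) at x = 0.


Apply the chain rule to differentiate 14*sin(11x):
d/dx [14*sin(11x)]
= 14 * cos(11x) * d/dx(11x)
= 14 * 11 * cos(11x)
= 154 * cos(11x)
Evaluate at x = 0:
= 154 * cos(0)
= 154 * 1
= 154

154


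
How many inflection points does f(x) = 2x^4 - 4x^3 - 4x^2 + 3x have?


Inflection points occur where f''(x) = 0 and concavity changes.
f(x) = 2x^4 - 4x^3 - 4x^2 + 3x
f'(x) = 8x^3 - 12x^2 - 8x + 3
f''(x) = 24x^2 - 24x - 8
This is a quadratic in x. Use the discriminant to count real roots.
Discriminant = (-24)^2 - 4 * 24 * (-8)
= 576 - (-768)
= 1344
Since discriminant > 0, f''(x) = 0 has 2 distinct real solutions.
A quadratic with two distinct real roots changes sign at each root, so concavity changes at both.
Number of inflection points: 2

2


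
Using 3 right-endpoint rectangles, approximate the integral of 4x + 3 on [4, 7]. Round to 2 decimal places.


Right Riemann sum uses right endpoints of each subinterval.
Interval: [4, 7], n = 3
dx = (7 - 4) / 3 = 1
Right endpoints: [5, 6, 7]
f values: [23, 27, 31]
Sum = dx * (sum of f values)
= 1 * 81
= 81 = 81.00

81.00


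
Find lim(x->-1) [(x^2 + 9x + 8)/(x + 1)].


Direct substitution gives 0/0, so we factor the numerator.
Factor: (x^2 + 9x + 8) = (x + 1)(x + 8)
Cancel the common factor (x + 1):
(x^2 + 9x + 8)/(x + 1) = (x + 8)
Now substitute x = -1:
= (-1) - (-8) = 7

7


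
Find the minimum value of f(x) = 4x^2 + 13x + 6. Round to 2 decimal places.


For a quadratic f(x) = ax^2 + bx + c with a > 0, the minimum is at the vertex.
Vertex x-coordinate: x = -b/(2a)
x = -(13) / (2 * 4)
x = -13/8
Substitute back to find the minimum value:
f(-13/8) = 4 * (-13/8)^2 + 13 * (-13/8) + 6
= 169/16 - 169/8 + 6
= -73/16 ≈ -4.56

-4.56


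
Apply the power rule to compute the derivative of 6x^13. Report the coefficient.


We apply the power rule: d/dx [ax^n] = a*n * x^(n-1)
d/dx [6x^13]
= 6 * 13 * x^(13-1)
= 78x^12
The coefficient is 78

78


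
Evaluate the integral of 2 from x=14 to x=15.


The integral of a constant k over [a, b] equals k * (b - a).
integral from 14 to 15 of 2 dx
= 2 * (15 - 14)
= 2 * 1
= 2

2


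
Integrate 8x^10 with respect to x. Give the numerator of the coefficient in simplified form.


Apply the power rule for integration:
integral of ax^n dx = a/(n+1) * x^(n+1) + C
integral of 8x^10 dx
= 8/11 * x^11 + C
The coefficient in lowest terms is 8/11, and its numerator is 8

8


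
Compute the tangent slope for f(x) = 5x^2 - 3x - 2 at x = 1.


The slope of the tangent line equals f'(x) at the point.
f(x) = 5x^2 - 3x - 2
f'(x) = 10x - 3
At x = 1:
f'(1) = 10 * 1 - 3
= 10 - 3
= 7

7


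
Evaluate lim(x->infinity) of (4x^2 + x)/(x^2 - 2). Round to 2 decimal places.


For limits at infinity with equal-degree polynomials,
we compare leading coefficients.
Numerator leading term: 4x^2
Denominator leading term: x^2
Divide both by x^2:
lim = (4 + 1/x) / (1 - 2/x^2)
As x -> infinity, the 1/x and 1/x^2 terms vanish:
= 4/1 = 4 = 4.00

4.00


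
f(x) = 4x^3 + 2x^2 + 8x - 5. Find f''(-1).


First derivative:
f'(x) = 12x^2 + 4x + 8
Second derivative:
f''(x) = 24x + 4
Substitute x = -1:
f''(-1) = 24 * (-1) + 4
= -24 + 4
= -20

-20


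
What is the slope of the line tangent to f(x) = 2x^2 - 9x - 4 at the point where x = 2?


The slope of the tangent line equals f'(x) at the point.
f(x) = 2x^2 - 9x - 4
f'(x) = 4x - 9
At x = 2:
f'(2) = 4 * 2 - 9
= 8 - 9
= -1

-1


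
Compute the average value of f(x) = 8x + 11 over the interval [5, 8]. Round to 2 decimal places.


Average value = 1/(b-a) * integral from a to b of f(x) dx
First compute the integral of 8x + 11:
F(x) = 4x^2 + 11x
F(8) = 4 * 64 + 11 * 8 = 344
F(5) = 4 * 25 + 11 * 5 = 155
Integral = 344 - 155 = 189
Average = 189 / (8 - 5) = 189 / 3
= 63 = 63.00

63.00


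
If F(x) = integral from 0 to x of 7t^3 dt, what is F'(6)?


By the Fundamental Theorem of Calculus (Part 1):
If F(x) = integral from 0 to x of f(t) dt, then F'(x) = f(x)
Here f(t) = 7t^3
So F'(x) = 7x^3
Evaluate at x = 6:
F'(6) = 7 * 6^3
= 7 * 216
= 1512

1512


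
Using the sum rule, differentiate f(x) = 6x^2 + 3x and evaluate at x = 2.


Differentiate term by term using power and sum rules:
f(x) = 6x^2 + 3x
f'(x) = 12x + 3
Substitute x = 2:
f'(2) = 12 * 2 + 3
= 24 + 3
= 27

27


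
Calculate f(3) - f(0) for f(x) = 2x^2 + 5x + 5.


Net change = f(b) - f(a)
f(x) = 2x^2 + 5x + 5
Compute f(3):
f(3) = 2 * 3^2 + 5 * 3 + 5
= 18 + 15 + 5
= 38
Compute f(0):
f(0) = 2 * 0^2 + 5 * 0 + 5
= 0 + 0 + 5
= 5
Net change = 38 - 5 = 33

33


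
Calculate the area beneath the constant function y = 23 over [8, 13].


The area under a constant function y = 23 is a rectangle.
Width = 13 - 8 = 5
Height = 23
Area = width * height
= 5 * 23
= 115

115


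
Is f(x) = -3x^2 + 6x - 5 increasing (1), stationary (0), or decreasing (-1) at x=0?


Compute f'(x) to determine behavior:
f'(x) = -6x + 6
f'(0) = -6 * 0 + 6
= 0 + 6
= 6
Since f'(0) > 0, the function is increasing (1)

1


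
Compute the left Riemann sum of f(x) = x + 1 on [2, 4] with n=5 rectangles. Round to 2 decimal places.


Left Riemann sum uses left endpoints of each subinterval.
Interval: [2, 4], n = 5
dx = (4 - 2) / 5 = 2/5
Left endpoints: [2, 12/5, 14/5, 16/5, 18/5]
f values: [3, 17/5, 19/5, 21/5, 23/5]
Sum = dx * (sum of f values)
= 2/5 * 19
= 38/5 = 7.60

7.60


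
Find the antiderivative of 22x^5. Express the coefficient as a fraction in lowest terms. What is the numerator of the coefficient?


Apply the power rule for integration:
integral of ax^n dx = a/(n+1) * x^(n+1) + C
integral of 22x^5 dx
= 22/6 * x^6 + C
= 11/3 * x^6 + C
The coefficient in lowest terms is 11/3, and its numerator is 11

11


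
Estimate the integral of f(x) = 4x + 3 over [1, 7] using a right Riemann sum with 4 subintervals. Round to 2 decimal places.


Right Riemann sum uses right endpoints of each subinterval.
Interval: [1, 7], n = 4
dx = (7 - 1) / 4 = 3/2
Right endpoints: [5/2, 4, 11/2, 7]
f values: [13, 19, 25, 31]
Sum = dx * (sum of f values)
= 3/2 * 88
= 132 = 132.00

132.00


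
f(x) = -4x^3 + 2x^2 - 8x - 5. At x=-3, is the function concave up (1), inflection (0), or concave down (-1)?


Concavity is determined by the sign of f''(x).
f(x) = -4x^3 + 2x^2 - 8x - 5
f'(x) = -12x^2 + 4x - 8
f''(x) = -24x + 4
f''(-3) = -24 * (-3) + 4
= 72 + 4
= 76
Since f''(-3) > 0, the function is concave up (1)

1


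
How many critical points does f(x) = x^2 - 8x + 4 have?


Find where f'(x) = 0:
f'(x) = 2x - 8
Set f'(x) = 0:
2x - 8 = 0
x = 8 / 2 = 4
This is a linear equation in x, so there is exactly one solution.
Number of critical points: 1

1


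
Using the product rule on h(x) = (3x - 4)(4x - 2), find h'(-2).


Let u(x) = 3x - 4 and v(x) = 4x - 2
u'(x) = 3
v'(x) = 4
Product rule: h'(x) = u'(x)*v(x) + u(x)*v'(x)
= 3 * (4x - 2) + (3x - 4) * 4
At x = -2:
u(-2) = 3 * (-2) - 4 = -10
v(-2) = 4 * (-2) - 2 = -10
h'(-2) = 3 * (-10) + (-10) * 4
= -30 - 40
= -70

-70


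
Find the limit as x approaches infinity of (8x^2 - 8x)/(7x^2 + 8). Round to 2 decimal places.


For limits at infinity with equal-degree polynomials,
we compare leading coefficients.
Numerator leading term: 8x^2
Denominator leading term: 7x^2
Divide both by x^2:
lim = (8 - 8/x) / (7 + 8/x^2)
As x -> infinity, the 1/x and 1/x^2 terms vanish:
= 8/7 ≈ 1.14

1.14


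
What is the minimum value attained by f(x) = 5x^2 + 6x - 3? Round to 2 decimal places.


For a quadratic f(x) = ax^2 + bx + c with a > 0, the minimum is at the vertex.
Vertex x-coordinate: x = -b/(2a)
x = -(6) / (2 * 5)
x = -6/10 = -3/5
Substitute back to find the minimum value:
f(-3/5) = 5 * (-3/5)^2 + 6 * (-3/5) - 3
= 9/5 - 18/5 - 3
= -24/5 = -4.80

-4.80


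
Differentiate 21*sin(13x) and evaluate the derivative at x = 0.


Apply the chain rule to differentiate 21*sin(13x):
d/dx [21*sin(13x)]
= 21 * cos(13x) * d/dx(13x)
= 21 * 13 * cos(13x)
= 273 * cos(13x)
Evaluate at x = 0:
= 273 * cos(0)
= 273 * 1
= 273

273


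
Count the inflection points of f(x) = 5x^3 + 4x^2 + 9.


Inflection points occur where f''(x) = 0 and concavity changes.
f(x) = 5x^3 + 4x^2 + 9
f'(x) = 15x^2 + 8x
f''(x) = 30x + 8
Set f''(x) = 0:
30x + 8 = 0
x = -8 / 30 = -4/15
Since f''(x) is linear (degree 1), it changes sign at this point.
Therefore there is exactly 1 inflection point.

1


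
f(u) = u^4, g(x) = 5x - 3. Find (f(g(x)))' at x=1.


Using the chain rule: (f(g(x)))' = f'(g(x)) * g'(x)
First, find g(1):
g(1) = 5 * 1 - 3 = 2
Next, f'(u) = 4u^3
And g'(x) = 5
So f'(g(1)) * g'(1)
= 4 * 2^3 * 5
= 4 * 8 * 5
= 160

160


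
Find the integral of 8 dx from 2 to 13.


The integral of a constant k over [a, b] equals k * (b - a).
integral from 2 to 13 of 8 dx
= 8 * (13 - 2)
= 8 * 11
= 88

88


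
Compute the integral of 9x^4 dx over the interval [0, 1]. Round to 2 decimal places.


Find the antiderivative of 9x^4:
F(x) = 9/5 * x^5
Apply the Fundamental Theorem of Calculus:
F(1) - F(0)
= 9/5 * 1^5 - 9/5 * 0^5
= 9/5 * (1 - 0)
= 9/5 * 1
= 9/5 = 1.80

1.80


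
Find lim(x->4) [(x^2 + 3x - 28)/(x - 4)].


Direct substitution gives 0/0, so we factor the numerator.
Factor: (x^2 + 3x - 28) = (x - 4)(x + 7)
Cancel the common factor (x - 4):
(x^2 + 3x - 28)/(x - 4) = (x + 7)
Now substitute x = 4:
= (4) - (-7) = 11

11


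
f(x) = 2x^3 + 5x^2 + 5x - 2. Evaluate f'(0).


Differentiate f(x) = 2x^3 + 5x^2 + 5x - 2 term by term:
f'(x) = 6x^2 + 10x + 5
Substitute x = 0:
f'(0) = 6 * 0^2 + 10 * 0 + 5
= 0 + 0 + 5
= 5

5


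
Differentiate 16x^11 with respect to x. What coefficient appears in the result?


We apply the power rule: d/dx [ax^n] = a*n * x^(n-1)
d/dx [16x^11]
= 16 * 11 * x^(11-1)
= 176x^10
The coefficient is 176

176
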